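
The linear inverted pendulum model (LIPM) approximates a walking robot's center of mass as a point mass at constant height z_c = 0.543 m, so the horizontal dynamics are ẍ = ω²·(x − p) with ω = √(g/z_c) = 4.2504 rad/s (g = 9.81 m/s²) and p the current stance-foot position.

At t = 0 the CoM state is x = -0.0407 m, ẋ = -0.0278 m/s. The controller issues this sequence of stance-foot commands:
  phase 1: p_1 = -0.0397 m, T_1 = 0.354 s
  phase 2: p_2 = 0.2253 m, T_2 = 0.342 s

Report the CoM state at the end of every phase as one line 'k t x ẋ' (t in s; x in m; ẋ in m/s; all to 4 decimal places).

1 0.3540 -0.0561 -0.0748
2 0.6960 -0.4451 -2.5873

phase 1: p=-0.0397, T=0.354, ωT=1.504642, cosh=2.362318, sinh=2.140221; start (x,ẋ)=(-0.040700, -0.027800) → end (x,ẋ)=(-0.056061, -0.074769)
phase 2: p=0.2253, T=0.342, ωT=1.453637, cosh=2.256183, sinh=2.022464; start (x,ẋ)=(-0.056061, -0.074769) → end (x,ẋ)=(-0.445078, -2.587348)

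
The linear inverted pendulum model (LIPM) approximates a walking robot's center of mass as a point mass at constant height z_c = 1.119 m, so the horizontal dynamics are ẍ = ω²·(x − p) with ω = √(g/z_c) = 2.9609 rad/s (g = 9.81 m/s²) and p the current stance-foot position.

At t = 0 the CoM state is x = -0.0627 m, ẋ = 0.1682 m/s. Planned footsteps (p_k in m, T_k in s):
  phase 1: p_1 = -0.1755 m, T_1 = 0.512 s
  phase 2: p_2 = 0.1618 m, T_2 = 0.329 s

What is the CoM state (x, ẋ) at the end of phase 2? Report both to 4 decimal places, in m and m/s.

phase 1: p=-0.1755, T=0.512, ωT=1.515981, cosh=2.386739, sinh=2.167146; start (x,ẋ)=(-0.062700, 0.168200) → end (x,ẋ)=(0.216833, 1.125254)
phase 2: p=0.1618, T=0.329, ωT=0.974136, cosh=1.513198, sinh=1.135680; start (x,ẋ)=(0.216833, 1.125254) → end (x,ẋ)=(0.676678, 1.887789)

x = 0.6767, ẋ = 1.8878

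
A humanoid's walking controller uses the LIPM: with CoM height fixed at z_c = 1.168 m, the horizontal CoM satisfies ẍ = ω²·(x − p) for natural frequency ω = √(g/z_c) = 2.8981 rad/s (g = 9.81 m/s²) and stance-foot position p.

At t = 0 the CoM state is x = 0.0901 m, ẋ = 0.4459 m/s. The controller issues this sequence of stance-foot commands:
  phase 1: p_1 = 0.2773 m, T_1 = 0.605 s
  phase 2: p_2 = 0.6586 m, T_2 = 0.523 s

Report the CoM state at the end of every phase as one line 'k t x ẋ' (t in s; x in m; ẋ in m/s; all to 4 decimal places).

phase 1: p=0.2773, T=0.605, ωT=1.753350, cosh=2.973554, sinh=2.800362; start (x,ẋ)=(0.090100, 0.445900) → end (x,ẋ)=(0.151513, -0.193356)
phase 2: p=0.6586, T=0.523, ωT=1.515706, cosh=2.386144, sinh=2.166491; start (x,ẋ)=(0.151513, -0.193356) → end (x,ẋ)=(-0.695928, -3.645230)

1 0.6050 0.1515 -0.1934
2 1.1280 -0.6959 -3.6452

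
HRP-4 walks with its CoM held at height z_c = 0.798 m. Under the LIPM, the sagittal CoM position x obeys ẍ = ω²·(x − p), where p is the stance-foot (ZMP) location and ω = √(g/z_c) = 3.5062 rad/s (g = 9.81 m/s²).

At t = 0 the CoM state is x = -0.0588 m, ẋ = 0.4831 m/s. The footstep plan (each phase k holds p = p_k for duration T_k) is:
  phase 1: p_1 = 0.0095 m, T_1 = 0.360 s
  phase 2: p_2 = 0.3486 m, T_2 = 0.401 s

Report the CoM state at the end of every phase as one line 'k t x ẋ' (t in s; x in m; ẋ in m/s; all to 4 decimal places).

phase 1: p=0.0095, T=0.360, ωT=1.262232, cosh=1.908160, sinh=1.625139; start (x,ẋ)=(-0.058800, 0.483100) → end (x,ẋ)=(0.103092, 0.532655)
phase 2: p=0.3486, T=0.401, ωT=1.405986, cosh=2.162337, sinh=1.917211; start (x,ẋ)=(0.103092, 0.532655) → end (x,ẋ)=(0.108987, -0.498560)

1 0.3600 0.1031 0.5327
2 0.7610 0.1090 -0.4986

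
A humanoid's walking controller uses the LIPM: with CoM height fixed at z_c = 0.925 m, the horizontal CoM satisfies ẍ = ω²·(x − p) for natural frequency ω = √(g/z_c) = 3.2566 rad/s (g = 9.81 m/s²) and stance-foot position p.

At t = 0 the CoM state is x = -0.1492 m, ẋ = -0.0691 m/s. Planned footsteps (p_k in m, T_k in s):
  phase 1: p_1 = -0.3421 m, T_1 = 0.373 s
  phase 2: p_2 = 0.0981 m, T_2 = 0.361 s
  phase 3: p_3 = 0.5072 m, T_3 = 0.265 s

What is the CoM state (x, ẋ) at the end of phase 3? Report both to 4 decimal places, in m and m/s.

phase 1: p=-0.3421, T=0.373, ωT=1.214712, cosh=1.833059, sinh=1.536264; start (x,ẋ)=(-0.149200, -0.069100) → end (x,ẋ)=(-0.021100, 0.838414)
phase 2: p=0.0981, T=0.361, ωT=1.175633, cosh=1.774408, sinh=1.465784; start (x,ẋ)=(-0.021100, 0.838414) → end (x,ẋ)=(0.263958, 0.918690)
phase 3: p=0.5072, T=0.265, ωT=0.862999, cosh=1.396077, sinh=0.974182; start (x,ẋ)=(0.263958, 0.918690) → end (x,ẋ)=(0.442432, 0.510870)

x = 0.4424, ẋ = 0.5109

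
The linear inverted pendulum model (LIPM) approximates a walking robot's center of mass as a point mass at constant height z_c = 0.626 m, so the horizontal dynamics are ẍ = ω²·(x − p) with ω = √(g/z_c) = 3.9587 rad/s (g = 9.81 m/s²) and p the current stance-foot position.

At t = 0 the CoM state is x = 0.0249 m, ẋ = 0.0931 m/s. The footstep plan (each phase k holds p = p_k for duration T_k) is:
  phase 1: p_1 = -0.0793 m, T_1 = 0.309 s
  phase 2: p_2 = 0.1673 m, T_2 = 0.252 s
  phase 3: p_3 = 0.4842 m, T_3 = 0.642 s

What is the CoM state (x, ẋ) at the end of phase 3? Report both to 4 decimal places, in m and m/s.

phase 1: p=-0.0793, T=0.309, ωT=1.223238, cosh=1.846225, sinh=1.551949; start (x,ẋ)=(0.024900, 0.093100) → end (x,ẋ)=(0.149575, 0.812057)
phase 2: p=0.1673, T=0.252, ωT=0.997592, cosh=1.540256, sinh=1.171489; start (x,ẋ)=(0.149575, 0.812057) → end (x,ẋ)=(0.380309, 1.168575)
phase 3: p=0.4842, T=0.642, ωT=2.541485, cosh=6.388634, sinh=6.309885; start (x,ẋ)=(0.380309, 1.168575) → end (x,ẋ)=(1.683107, 4.870525)

x = 1.6831, ẋ = 4.8705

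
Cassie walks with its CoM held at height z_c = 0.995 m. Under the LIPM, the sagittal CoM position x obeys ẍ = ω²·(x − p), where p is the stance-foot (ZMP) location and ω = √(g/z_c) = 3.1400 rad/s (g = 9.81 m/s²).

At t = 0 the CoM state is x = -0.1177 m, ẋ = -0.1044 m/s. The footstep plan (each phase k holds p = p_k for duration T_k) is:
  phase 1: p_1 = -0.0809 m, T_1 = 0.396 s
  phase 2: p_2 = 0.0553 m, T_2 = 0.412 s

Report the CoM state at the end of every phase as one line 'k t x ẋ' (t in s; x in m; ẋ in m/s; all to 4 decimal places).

phase 1: p=-0.0809, T=0.396, ωT=1.243440, cosh=1.877956, sinh=1.589565; start (x,ẋ)=(-0.117700, -0.104400) → end (x,ẋ)=(-0.202859, -0.379736)
phase 2: p=0.0553, T=0.412, ωT=1.293680, cosh=1.960220, sinh=1.685960; start (x,ẋ)=(-0.202859, -0.379736) → end (x,ẋ)=(-0.654641, -2.111039)

1 0.3960 -0.2029 -0.3797
2 0.8080 -0.6546 -2.1110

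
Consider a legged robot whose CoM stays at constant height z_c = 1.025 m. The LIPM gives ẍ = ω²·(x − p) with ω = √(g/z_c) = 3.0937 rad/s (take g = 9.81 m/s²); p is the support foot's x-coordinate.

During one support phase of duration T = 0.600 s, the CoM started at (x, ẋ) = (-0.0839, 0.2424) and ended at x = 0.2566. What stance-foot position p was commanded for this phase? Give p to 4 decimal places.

ωT = 3.0937·0.600 = 1.856220; cosh(ωT) = 3.277882, sinh(ωT) = 3.121619
x(T) = p + (x₀−p)·cosh(ωT) + (ẋ₀/ω)·sinh(ωT) ⇒ p·(1 − cosh) = x(T) − x₀·cosh − (ẋ₀/ω)·sinh
numerator   = 0.2566 − (-0.0839)·3.277882 − (0.2424/3.0937)·3.121619 = 0.287027
denominator = 1 − 3.277882 = -2.277882
p = 0.287027 / -2.277882 = -0.1260

p = -0.1260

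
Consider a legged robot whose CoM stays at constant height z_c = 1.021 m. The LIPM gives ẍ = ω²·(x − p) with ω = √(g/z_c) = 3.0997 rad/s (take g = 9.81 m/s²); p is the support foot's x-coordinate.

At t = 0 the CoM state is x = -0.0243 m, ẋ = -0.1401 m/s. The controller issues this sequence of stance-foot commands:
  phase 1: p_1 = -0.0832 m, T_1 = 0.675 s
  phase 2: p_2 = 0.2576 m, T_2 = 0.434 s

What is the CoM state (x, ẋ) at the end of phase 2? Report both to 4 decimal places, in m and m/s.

phase 1: p=-0.0832, T=0.675, ωT=2.092297, cosh=4.113457, sinh=3.990054; start (x,ẋ)=(-0.024300, -0.140100) → end (x,ẋ)=(-0.021260, 0.152178)
phase 2: p=0.2576, T=0.434, ωT=1.345270, cosh=2.049846, sinh=1.789376; start (x,ẋ)=(-0.021260, 0.152178) → end (x,ẋ)=(-0.226171, -1.234761)

x = -0.2262, ẋ = -1.2348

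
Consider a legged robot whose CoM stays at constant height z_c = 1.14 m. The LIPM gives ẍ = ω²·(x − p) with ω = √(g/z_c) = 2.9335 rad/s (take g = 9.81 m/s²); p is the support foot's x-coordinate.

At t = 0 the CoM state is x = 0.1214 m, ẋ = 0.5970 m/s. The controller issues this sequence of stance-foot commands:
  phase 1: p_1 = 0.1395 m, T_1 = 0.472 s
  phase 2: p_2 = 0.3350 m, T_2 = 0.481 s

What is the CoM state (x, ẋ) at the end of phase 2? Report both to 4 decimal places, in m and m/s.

x = 1.4215, ẋ = 3.3667

phase 1: p=0.1395, T=0.472, ωT=1.384612, cosh=2.121849, sinh=1.871428; start (x,ẋ)=(0.121400, 0.597000) → end (x,ẋ)=(0.481951, 1.167378)
phase 2: p=0.3350, T=0.481, ωT=1.411013, cosh=2.172002, sinh=1.928106; start (x,ẋ)=(0.481951, 1.167378) → end (x,ẋ)=(1.421462, 3.366716)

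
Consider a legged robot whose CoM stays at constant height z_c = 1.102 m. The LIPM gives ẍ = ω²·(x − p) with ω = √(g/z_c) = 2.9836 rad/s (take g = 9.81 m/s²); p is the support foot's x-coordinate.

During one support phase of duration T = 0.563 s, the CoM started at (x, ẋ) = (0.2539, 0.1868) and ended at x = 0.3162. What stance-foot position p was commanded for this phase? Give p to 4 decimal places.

p = 0.3101

ωT = 2.9836·0.563 = 1.679767; cosh(ωT) = 2.775361, sinh(ωT) = 2.588944
x(T) = p + (x₀−p)·cosh(ωT) + (ẋ₀/ω)·sinh(ωT) ⇒ p·(1 − cosh) = x(T) − x₀·cosh − (ẋ₀/ω)·sinh
numerator   = 0.3162 − (0.2539)·2.775361 − (0.1868/2.9836)·2.588944 = -0.550555
denominator = 1 − 2.775361 = -1.775361
p = -0.550555 / -1.775361 = 0.3101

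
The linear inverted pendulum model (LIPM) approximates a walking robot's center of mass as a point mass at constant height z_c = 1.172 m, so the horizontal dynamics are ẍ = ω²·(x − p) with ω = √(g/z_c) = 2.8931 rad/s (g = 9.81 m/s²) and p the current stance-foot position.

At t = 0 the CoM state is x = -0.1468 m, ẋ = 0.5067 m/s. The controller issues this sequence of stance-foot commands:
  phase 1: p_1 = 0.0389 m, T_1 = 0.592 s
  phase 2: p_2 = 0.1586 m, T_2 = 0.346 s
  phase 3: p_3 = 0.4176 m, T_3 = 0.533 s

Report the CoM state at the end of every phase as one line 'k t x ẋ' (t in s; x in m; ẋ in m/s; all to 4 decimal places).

phase 1: p=0.0389, T=0.592, ωT=1.712715, cosh=2.862185, sinh=2.681809; start (x,ẋ)=(-0.146800, 0.506700) → end (x,ẋ)=(-0.022913, 0.009470)
phase 2: p=0.1586, T=0.346, ωT=1.001013, cosh=1.544271, sinh=1.176764; start (x,ẋ)=(-0.022913, 0.009470) → end (x,ẋ)=(-0.117854, -0.603337)
phase 3: p=0.4176, T=0.533, ωT=1.542022, cosh=2.443991, sinh=2.230043; start (x,ẋ)=(-0.117854, -0.603337) → end (x,ẋ)=(-1.356104, -4.929155)

1 0.5920 -0.0229 0.0095
2 0.9380 -0.1179 -0.6033
3 1.4710 -1.3561 -4.9292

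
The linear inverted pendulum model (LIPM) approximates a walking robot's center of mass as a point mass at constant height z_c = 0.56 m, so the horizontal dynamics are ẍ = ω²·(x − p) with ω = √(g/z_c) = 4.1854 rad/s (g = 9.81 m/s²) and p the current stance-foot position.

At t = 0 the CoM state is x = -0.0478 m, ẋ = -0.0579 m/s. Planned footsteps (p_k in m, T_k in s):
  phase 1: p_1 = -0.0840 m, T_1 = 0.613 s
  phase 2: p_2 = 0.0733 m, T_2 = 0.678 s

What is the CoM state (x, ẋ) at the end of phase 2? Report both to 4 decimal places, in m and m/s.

x = 1.2101, ẋ = 4.7954

phase 1: p=-0.0840, T=0.613, ωT=2.565650, cosh=6.542992, sinh=6.466122; start (x,ẋ)=(-0.047800, -0.057900) → end (x,ẋ)=(0.063405, 0.600853)
phase 2: p=0.0733, T=0.678, ωT=2.837701, cosh=8.567513, sinh=8.508952; start (x,ẋ)=(0.063405, 0.600853) → end (x,ẋ)=(1.210065, 4.795426)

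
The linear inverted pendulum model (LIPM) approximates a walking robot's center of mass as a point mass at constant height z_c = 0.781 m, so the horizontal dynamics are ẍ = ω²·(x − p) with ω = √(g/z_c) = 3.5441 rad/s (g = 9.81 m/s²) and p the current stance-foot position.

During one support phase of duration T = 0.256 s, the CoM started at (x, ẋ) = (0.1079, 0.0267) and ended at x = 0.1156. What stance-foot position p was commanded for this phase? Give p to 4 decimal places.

p = 0.1082

ωT = 3.5441·0.256 = 0.907290; cosh(ωT) = 1.440607, sinh(ωT) = 1.036991
x(T) = p + (x₀−p)·cosh(ωT) + (ẋ₀/ω)·sinh(ωT) ⇒ p·(1 − cosh) = x(T) − x₀·cosh − (ẋ₀/ω)·sinh
numerator   = 0.1156 − (0.1079)·1.440607 − (0.0267/3.5441)·1.036991 = -0.047654
denominator = 1 − 1.440607 = -0.440607
p = -0.047654 / -0.440607 = 0.1082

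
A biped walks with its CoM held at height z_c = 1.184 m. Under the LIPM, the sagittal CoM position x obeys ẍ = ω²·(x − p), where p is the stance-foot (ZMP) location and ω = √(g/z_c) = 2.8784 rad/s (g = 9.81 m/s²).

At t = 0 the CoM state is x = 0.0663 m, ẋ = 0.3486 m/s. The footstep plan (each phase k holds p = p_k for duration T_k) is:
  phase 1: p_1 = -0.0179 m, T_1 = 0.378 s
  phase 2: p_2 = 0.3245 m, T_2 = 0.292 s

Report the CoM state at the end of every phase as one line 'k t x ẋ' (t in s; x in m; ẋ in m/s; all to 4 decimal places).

phase 1: p=-0.0179, T=0.378, ωT=1.088035, cosh=1.652657, sinh=1.315779; start (x,ẋ)=(0.066300, 0.348600) → end (x,ẋ)=(0.280606, 0.895010)
phase 2: p=0.3245, T=0.292, ωT=0.840493, cosh=1.374503, sinh=0.943005; start (x,ẋ)=(0.280606, 0.895010) → end (x,ẋ)=(0.557386, 1.111052)

1 0.3780 0.2806 0.8950
2 0.6700 0.5574 1.1111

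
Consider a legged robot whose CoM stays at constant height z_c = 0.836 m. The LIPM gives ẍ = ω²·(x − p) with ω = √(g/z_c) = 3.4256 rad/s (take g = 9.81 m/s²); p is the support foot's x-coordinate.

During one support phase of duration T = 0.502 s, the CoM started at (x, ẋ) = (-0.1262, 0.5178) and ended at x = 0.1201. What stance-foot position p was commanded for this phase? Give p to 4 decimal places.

ωT = 3.4256·0.502 = 1.719651; cosh(ωT) = 2.880855, sinh(ωT) = 2.701726
x(T) = p + (x₀−p)·cosh(ωT) + (ẋ₀/ω)·sinh(ωT) ⇒ p·(1 − cosh) = x(T) − x₀·cosh − (ẋ₀/ω)·sinh
numerator   = 0.1201 − (-0.1262)·2.880855 − (0.5178/3.4256)·2.701726 = 0.075282
denominator = 1 − 2.880855 = -1.880855
p = 0.075282 / -1.880855 = -0.0400

p = -0.0400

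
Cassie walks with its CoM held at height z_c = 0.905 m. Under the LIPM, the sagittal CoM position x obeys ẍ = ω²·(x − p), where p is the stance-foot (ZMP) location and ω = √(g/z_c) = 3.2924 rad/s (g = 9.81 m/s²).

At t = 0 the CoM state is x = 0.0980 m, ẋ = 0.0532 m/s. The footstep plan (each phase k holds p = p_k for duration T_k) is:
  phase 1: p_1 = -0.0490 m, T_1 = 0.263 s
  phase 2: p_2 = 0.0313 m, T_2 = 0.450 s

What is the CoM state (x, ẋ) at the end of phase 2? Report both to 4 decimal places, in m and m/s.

phase 1: p=-0.0490, T=0.263, ωT=0.865901, cosh=1.398910, sinh=0.978238; start (x,ẋ)=(0.098000, 0.053200) → end (x,ẋ)=(0.172447, 0.547872)
phase 2: p=0.0313, T=0.450, ωT=1.481580, cosh=2.313585, sinh=2.086307; start (x,ẋ)=(0.172447, 0.547872) → end (x,ẋ)=(0.705027, 2.237078)

x = 0.7050, ẋ = 2.2371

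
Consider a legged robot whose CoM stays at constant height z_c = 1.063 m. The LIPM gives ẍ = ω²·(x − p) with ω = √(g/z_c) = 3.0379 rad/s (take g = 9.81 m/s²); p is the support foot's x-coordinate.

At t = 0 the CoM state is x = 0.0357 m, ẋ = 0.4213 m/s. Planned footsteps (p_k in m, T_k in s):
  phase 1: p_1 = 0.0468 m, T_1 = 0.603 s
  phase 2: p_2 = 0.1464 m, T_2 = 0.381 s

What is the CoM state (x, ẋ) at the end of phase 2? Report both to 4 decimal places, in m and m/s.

phase 1: p=0.0468, T=0.603, ωT=1.831854, cosh=3.202785, sinh=3.042668; start (x,ẋ)=(0.035700, 0.421300) → end (x,ẋ)=(0.433210, 1.246732)
phase 2: p=0.1464, T=0.381, ωT=1.157440, cosh=1.748033, sinh=1.433744; start (x,ẋ)=(0.433210, 1.246732) → end (x,ẋ)=(1.236152, 3.428553)

x = 1.2362, ẋ = 3.4286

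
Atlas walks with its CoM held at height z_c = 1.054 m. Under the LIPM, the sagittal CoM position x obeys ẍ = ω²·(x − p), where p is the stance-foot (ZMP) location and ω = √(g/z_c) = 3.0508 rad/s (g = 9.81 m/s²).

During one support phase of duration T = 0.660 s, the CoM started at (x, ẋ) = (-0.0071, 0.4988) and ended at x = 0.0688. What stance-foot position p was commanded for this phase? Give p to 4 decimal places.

p = 0.1798

ωT = 3.0508·0.660 = 2.013528; cosh(ωT) = 3.811606, sinh(ωT) = 3.678089
x(T) = p + (x₀−p)·cosh(ωT) + (ẋ₀/ω)·sinh(ωT) ⇒ p·(1 − cosh) = x(T) − x₀·cosh − (ẋ₀/ω)·sinh
numerator   = 0.0688 − (-0.0071)·3.811606 − (0.4988/3.0508)·3.678089 = -0.505498
denominator = 1 − 3.811606 = -2.811606
p = -0.505498 / -2.811606 = 0.1798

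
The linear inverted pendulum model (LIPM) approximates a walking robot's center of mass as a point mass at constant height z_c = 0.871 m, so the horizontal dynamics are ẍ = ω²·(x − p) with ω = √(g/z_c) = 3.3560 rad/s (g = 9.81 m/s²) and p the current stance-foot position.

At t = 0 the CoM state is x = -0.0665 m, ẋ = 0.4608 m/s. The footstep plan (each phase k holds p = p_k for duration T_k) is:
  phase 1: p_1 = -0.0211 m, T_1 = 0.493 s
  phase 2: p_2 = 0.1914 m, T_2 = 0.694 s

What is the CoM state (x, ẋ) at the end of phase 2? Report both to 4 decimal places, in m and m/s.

x = 1.5564, ẋ = 4.6619

phase 1: p=-0.0211, T=0.493, ωT=1.654508, cosh=2.710846, sinh=2.519660; start (x,ẋ)=(-0.066500, 0.460800) → end (x,ẋ)=(0.201793, 0.865256)
phase 2: p=0.1914, T=0.694, ωT=2.329064, cosh=5.182856, sinh=5.085470; start (x,ẋ)=(0.201793, 0.865256) → end (x,ẋ)=(1.556419, 4.661872)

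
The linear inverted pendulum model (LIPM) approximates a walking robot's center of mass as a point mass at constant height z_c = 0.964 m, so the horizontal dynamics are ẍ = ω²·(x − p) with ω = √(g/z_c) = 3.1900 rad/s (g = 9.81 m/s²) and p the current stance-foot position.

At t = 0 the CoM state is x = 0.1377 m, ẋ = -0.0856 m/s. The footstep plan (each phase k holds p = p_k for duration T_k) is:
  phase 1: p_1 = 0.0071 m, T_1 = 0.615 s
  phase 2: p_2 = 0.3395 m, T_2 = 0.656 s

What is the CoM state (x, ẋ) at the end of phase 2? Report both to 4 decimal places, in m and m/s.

x = 1.9645, ẋ = 5.3057

phase 1: p=0.0071, T=0.615, ωT=1.961850, cosh=3.626536, sinh=3.485937; start (x,ẋ)=(0.137700, -0.085600) → end (x,ẋ)=(0.387184, 1.141859)
phase 2: p=0.3395, T=0.656, ωT=2.092640, cosh=4.114824, sinh=3.991463; start (x,ẋ)=(0.387184, 1.141859) → end (x,ẋ)=(1.964455, 5.305703)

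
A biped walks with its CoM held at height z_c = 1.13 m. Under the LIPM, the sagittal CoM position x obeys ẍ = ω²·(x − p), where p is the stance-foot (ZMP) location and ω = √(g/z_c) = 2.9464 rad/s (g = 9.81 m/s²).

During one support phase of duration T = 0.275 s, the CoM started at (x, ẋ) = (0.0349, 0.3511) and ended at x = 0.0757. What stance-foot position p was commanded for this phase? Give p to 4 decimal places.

p = 0.2272

ωT = 2.9464·0.275 = 0.810260; cosh(ωT) = 1.346617, sinh(ωT) = 0.901875
x(T) = p + (x₀−p)·cosh(ωT) + (ẋ₀/ω)·sinh(ωT) ⇒ p·(1 − cosh) = x(T) − x₀·cosh − (ẋ₀/ω)·sinh
numerator   = 0.0757 − (0.0349)·1.346617 − (0.3511/2.9464)·0.901875 = -0.078767
denominator = 1 − 1.346617 = -0.346617
p = -0.078767 / -0.346617 = 0.2272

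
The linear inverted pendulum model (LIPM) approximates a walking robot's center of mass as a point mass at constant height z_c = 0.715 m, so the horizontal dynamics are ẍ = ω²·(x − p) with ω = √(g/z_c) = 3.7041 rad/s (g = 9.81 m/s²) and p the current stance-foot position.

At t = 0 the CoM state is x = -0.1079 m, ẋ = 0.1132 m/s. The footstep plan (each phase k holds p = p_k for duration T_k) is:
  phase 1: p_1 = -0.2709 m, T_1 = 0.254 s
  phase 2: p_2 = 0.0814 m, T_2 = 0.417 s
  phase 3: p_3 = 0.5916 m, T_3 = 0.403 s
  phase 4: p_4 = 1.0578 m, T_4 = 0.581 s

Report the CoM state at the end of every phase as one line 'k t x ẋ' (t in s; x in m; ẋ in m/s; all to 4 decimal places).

1 0.2540 0.0029 0.8228
2 0.6710 0.3859 1.3654
3 1.0740 0.8894 1.5811
4 1.6550 2.1349 4.2459

phase 1: p=-0.2709, T=0.254, ωT=0.940841, cosh=1.476218, sinh=1.085918; start (x,ẋ)=(-0.107900, 0.113200) → end (x,ẋ)=(0.002910, 0.822751)
phase 2: p=0.0814, T=0.417, ωT=1.544610, cosh=2.449769, sinh=2.236374; start (x,ẋ)=(0.002910, 0.822751) → end (x,ẋ)=(0.385859, 1.365358)
phase 3: p=0.5916, T=0.403, ωT=1.492752, cosh=2.337039, sinh=2.112286; start (x,ẋ)=(0.385859, 1.365358) → end (x,ẋ)=(0.889378, 1.581150)
phase 4: p=1.0578, T=0.581, ωT=2.152082, cosh=4.359497, sinh=4.243255; start (x,ẋ)=(0.889378, 1.581150) → end (x,ẋ)=(2.134861, 4.245855)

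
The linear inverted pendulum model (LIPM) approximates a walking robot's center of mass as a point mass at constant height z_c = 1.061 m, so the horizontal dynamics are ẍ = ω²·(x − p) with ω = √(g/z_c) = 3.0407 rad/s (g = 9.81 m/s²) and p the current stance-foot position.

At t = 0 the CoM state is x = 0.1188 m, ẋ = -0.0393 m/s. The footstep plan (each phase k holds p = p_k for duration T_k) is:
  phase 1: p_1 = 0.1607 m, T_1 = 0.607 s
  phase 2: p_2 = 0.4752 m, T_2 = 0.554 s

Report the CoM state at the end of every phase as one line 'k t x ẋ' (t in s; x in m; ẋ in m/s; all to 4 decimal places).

1 0.6070 -0.0152 -0.5209
2 1.1610 -1.3376 -5.3323

phase 1: p=0.1607, T=0.607, ωT=1.845705, cosh=3.245238, sinh=3.087324; start (x,ẋ)=(0.118800, -0.039300) → end (x,ẋ)=(-0.015178, -0.520879)
phase 2: p=0.4752, T=0.554, ωT=1.684548, cosh=2.787771, sinh=2.602242; start (x,ẋ)=(-0.015178, -0.520879) → end (x,ẋ)=(-1.337632, -5.332277)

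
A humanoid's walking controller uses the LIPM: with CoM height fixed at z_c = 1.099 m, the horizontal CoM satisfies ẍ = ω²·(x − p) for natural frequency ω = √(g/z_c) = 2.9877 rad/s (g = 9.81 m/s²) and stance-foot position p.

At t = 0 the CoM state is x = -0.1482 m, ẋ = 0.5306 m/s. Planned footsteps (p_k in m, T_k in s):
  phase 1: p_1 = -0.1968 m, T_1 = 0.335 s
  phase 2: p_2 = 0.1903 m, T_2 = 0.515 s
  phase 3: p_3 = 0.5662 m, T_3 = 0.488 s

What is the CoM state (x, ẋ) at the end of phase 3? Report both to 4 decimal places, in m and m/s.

phase 1: p=-0.1968, T=0.335, ωT=1.000879, cosh=1.544115, sinh=1.176559; start (x,ẋ)=(-0.148200, 0.530600) → end (x,ẋ)=(0.087195, 0.990146)
phase 2: p=0.1903, T=0.515, ωT=1.538666, cosh=2.436518, sinh=2.221851; start (x,ẋ)=(0.087195, 0.990146) → end (x,ẋ)=(0.675420, 1.728074)
phase 3: p=0.5662, T=0.488, ωT=1.457998, cosh=2.265024, sinh=2.032322; start (x,ẋ)=(0.675420, 1.728074) → end (x,ẋ)=(1.989073, 4.577310)

x = 1.9891, ẋ = 4.5773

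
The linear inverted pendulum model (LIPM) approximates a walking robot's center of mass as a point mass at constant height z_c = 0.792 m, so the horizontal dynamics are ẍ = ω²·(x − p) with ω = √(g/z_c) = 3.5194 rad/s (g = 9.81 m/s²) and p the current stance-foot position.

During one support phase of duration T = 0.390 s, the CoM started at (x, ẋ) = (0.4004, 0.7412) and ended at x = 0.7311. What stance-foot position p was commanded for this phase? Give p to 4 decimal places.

ωT = 3.5194·0.390 = 1.372566; cosh(ωT) = 2.099459, sinh(ωT) = 1.846003
x(T) = p + (x₀−p)·cosh(ωT) + (ẋ₀/ω)·sinh(ωT) ⇒ p·(1 − cosh) = x(T) − x₀·cosh − (ẋ₀/ω)·sinh
numerator   = 0.7311 − (0.4004)·2.099459 − (0.7412/3.5194)·1.846003 = -0.498299
denominator = 1 − 2.099459 = -1.099459
p = -0.498299 / -1.099459 = 0.4532

p = 0.4532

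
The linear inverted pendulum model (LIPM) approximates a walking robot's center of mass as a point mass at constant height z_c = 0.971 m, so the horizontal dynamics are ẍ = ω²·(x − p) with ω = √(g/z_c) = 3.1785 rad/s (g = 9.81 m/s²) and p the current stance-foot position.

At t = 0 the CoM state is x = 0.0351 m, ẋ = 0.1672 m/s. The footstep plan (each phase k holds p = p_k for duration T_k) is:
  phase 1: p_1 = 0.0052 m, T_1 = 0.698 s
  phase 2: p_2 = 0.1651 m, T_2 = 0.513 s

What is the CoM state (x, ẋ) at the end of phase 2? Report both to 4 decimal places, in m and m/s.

phase 1: p=0.0052, T=0.698, ωT=2.218593, cosh=4.651574, sinh=4.542812; start (x,ẋ)=(0.035100, 0.167200) → end (x,ẋ)=(0.383250, 1.209479)
phase 2: p=0.1651, T=0.513, ωT=1.630571, cosh=2.651303, sinh=2.455485; start (x,ẋ)=(0.383250, 1.209479) → end (x,ẋ)=(1.677838, 4.909299)

x = 1.6778, ẋ = 4.9093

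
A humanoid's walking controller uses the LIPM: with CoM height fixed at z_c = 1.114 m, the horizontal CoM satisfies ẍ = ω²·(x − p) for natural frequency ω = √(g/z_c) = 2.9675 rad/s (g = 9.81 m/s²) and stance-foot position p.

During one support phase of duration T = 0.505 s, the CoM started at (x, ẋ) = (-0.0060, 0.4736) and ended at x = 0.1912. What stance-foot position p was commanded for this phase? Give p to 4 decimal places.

ωT = 2.9675·0.505 = 1.498587; cosh(ωT) = 2.349404, sinh(ωT) = 2.125959
x(T) = p + (x₀−p)·cosh(ωT) + (ẋ₀/ω)·sinh(ωT) ⇒ p·(1 − cosh) = x(T) − x₀·cosh − (ẋ₀/ω)·sinh
numerator   = 0.1912 − (-0.0060)·2.349404 − (0.4736/2.9675)·2.125959 = -0.133997
denominator = 1 − 2.349404 = -1.349404
p = -0.133997 / -1.349404 = 0.0993

p = 0.0993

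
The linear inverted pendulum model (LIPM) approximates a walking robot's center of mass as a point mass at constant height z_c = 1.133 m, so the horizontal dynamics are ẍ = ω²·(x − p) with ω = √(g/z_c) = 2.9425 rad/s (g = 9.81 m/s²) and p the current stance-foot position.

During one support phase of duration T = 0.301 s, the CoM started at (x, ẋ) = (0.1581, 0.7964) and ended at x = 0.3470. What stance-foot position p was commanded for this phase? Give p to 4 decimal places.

p = 0.3574

ωT = 2.9425·0.301 = 0.885692; cosh(ωT) = 1.418546, sinh(ωT) = 1.006117
x(T) = p + (x₀−p)·cosh(ωT) + (ẋ₀/ω)·sinh(ωT) ⇒ p·(1 − cosh) = x(T) − x₀·cosh − (ẋ₀/ω)·sinh
numerator   = 0.3470 − (0.1581)·1.418546 − (0.7964/2.9425)·1.006117 = -0.149582
denominator = 1 − 1.418546 = -0.418546
p = -0.149582 / -0.418546 = 0.3574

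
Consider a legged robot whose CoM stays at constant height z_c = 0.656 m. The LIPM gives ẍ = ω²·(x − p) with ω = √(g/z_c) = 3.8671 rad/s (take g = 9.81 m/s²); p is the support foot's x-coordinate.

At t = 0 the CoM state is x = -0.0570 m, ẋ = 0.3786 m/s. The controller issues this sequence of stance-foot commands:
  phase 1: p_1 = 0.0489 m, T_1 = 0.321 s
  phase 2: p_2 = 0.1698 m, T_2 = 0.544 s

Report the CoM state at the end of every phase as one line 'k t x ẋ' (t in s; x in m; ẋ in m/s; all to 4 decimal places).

1 0.3210 0.0056 0.0604
2 0.8650 -0.4501 -2.3122

phase 1: p=0.0489, T=0.321, ωT=1.241339, cosh=1.874620, sinh=1.585624; start (x,ẋ)=(-0.057000, 0.378600) → end (x,ẋ)=(0.005615, 0.060377)
phase 2: p=0.1698, T=0.544, ωT=2.103702, cosh=4.159232, sinh=4.037228; start (x,ẋ)=(0.005615, 0.060377) → end (x,ẋ)=(-0.450051, -2.312197)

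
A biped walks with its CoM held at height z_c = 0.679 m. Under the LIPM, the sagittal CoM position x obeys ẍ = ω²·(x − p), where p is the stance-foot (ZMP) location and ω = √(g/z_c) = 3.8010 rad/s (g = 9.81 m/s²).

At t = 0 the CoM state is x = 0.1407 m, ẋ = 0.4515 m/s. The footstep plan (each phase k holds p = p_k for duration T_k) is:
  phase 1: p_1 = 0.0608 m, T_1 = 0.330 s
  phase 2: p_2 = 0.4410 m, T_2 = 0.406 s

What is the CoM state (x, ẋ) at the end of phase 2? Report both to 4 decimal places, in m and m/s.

phase 1: p=0.0608, T=0.330, ωT=1.254330, cosh=1.895378, sinh=1.610111; start (x,ẋ)=(0.140700, 0.451500) → end (x,ẋ)=(0.403497, 1.344754)
phase 2: p=0.4410, T=0.406, ωT=1.543206, cosh=2.446632, sinh=2.232937; start (x,ẋ)=(0.403497, 1.344754) → end (x,ẋ)=(1.139233, 2.971814)

x = 1.1392, ẋ = 2.9718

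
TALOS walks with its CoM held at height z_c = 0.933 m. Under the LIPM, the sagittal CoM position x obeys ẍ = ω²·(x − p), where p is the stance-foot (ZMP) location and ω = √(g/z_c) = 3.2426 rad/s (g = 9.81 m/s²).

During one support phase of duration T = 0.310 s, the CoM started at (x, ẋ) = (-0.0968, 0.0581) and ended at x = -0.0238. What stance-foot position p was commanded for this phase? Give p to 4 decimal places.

ωT = 3.2426·0.310 = 1.005206; cosh(ωT) = 1.549220, sinh(ωT) = 1.183250
x(T) = p + (x₀−p)·cosh(ωT) + (ẋ₀/ω)·sinh(ωT) ⇒ p·(1 − cosh) = x(T) − x₀·cosh − (ẋ₀/ω)·sinh
numerator   = -0.0238 − (-0.0968)·1.549220 − (0.0581/3.2426)·1.183250 = 0.104963
denominator = 1 − 1.549220 = -0.549220
p = 0.104963 / -0.549220 = -0.1911

p = -0.1911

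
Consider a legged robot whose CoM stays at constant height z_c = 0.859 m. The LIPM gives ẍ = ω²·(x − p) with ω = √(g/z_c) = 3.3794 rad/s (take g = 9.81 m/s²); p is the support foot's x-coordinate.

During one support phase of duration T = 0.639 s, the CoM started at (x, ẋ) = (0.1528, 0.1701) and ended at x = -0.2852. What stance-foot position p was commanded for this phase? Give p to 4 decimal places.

ωT = 3.3794·0.639 = 2.159437; cosh(ωT) = 4.390822, sinh(ωT) = 4.275432
x(T) = p + (x₀−p)·cosh(ωT) + (ẋ₀/ω)·sinh(ωT) ⇒ p·(1 − cosh) = x(T) − x₀·cosh − (ẋ₀/ω)·sinh
numerator   = -0.2852 − (0.1528)·4.390822 − (0.1701/3.3794)·4.275432 = -1.171319
denominator = 1 − 4.390822 = -3.390822
p = -1.171319 / -3.390822 = 0.3454

p = 0.3454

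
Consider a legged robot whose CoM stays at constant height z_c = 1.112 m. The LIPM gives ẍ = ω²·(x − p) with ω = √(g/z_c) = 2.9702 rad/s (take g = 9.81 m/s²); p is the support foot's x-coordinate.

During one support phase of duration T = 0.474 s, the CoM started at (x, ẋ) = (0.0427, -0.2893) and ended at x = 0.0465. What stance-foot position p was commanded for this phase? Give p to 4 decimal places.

p = -0.1211

ωT = 2.9702·0.474 = 1.407875; cosh(ωT) = 2.165961, sinh(ωT) = 1.921299
x(T) = p + (x₀−p)·cosh(ωT) + (ẋ₀/ω)·sinh(ωT) ⇒ p·(1 − cosh) = x(T) − x₀·cosh − (ẋ₀/ω)·sinh
numerator   = 0.0465 − (0.0427)·2.165961 − (-0.2893/2.9702)·1.921299 = 0.141150
denominator = 1 − 2.165961 = -1.165961
p = 0.141150 / -1.165961 = -0.1211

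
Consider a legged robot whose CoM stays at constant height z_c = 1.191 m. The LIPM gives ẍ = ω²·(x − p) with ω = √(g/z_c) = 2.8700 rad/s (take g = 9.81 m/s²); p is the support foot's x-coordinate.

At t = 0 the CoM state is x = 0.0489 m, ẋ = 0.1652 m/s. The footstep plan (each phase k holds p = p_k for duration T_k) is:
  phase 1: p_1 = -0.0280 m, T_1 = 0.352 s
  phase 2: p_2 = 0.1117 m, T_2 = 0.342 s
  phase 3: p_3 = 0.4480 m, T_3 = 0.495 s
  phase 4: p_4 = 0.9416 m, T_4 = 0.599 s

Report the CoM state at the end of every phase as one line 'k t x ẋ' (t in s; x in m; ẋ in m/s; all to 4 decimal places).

1 0.3520 0.1602 0.5198
2 0.6940 0.3931 0.9504
3 1.1890 0.9733 1.7752
4 1.7880 2.7031 5.3575

phase 1: p=-0.0280, T=0.352, ωT=1.010240, cosh=1.555196, sinh=1.191064; start (x,ẋ)=(0.048900, 0.165200) → end (x,ẋ)=(0.160153, 0.519790)
phase 2: p=0.1117, T=0.342, ωT=0.981540, cosh=1.521648, sinh=1.146915; start (x,ẋ)=(0.160153, 0.519790) → end (x,ẋ)=(0.393148, 0.950428)
phase 3: p=0.4480, T=0.495, ωT=1.420650, cosh=2.190684, sinh=1.949127; start (x,ẋ)=(0.393148, 0.950428) → end (x,ẋ)=(0.973310, 1.775248)
phase 4: p=0.9416, T=0.599, ωT=1.719130, cosh=2.879447, sinh=2.700225; start (x,ẋ)=(0.973310, 1.775248) → end (x,ẋ)=(2.703140, 5.357472)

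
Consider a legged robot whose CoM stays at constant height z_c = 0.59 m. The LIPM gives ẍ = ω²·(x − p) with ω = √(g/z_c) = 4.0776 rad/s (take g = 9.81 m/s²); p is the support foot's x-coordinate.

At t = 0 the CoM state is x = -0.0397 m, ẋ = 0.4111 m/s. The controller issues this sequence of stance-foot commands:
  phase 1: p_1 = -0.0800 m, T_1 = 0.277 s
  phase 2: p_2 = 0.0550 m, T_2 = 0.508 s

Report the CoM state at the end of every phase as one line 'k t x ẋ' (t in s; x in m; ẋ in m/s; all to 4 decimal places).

1 0.2770 0.1285 0.9301
2 0.7850 1.2422 4.9202

phase 1: p=-0.0800, T=0.277, ωT=1.129495, cosh=1.708645, sinh=1.385449; start (x,ẋ)=(-0.039700, 0.411100) → end (x,ẋ)=(0.128538, 0.930091)
phase 2: p=0.0550, T=0.508, ωT=2.071421, cosh=4.031049, sinh=3.905042; start (x,ẋ)=(0.128538, 0.930091) → end (x,ẋ)=(1.242167, 4.920205)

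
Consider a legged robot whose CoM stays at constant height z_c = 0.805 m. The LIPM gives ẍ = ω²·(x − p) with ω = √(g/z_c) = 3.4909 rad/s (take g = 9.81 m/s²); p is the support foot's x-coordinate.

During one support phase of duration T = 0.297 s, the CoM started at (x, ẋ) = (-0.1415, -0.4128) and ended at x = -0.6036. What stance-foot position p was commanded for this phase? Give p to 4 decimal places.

ωT = 3.4909·0.297 = 1.036797; cosh(ωT) = 1.587379, sinh(ωT) = 1.232791
x(T) = p + (x₀−p)·cosh(ωT) + (ẋ₀/ω)·sinh(ωT) ⇒ p·(1 − cosh) = x(T) − x₀·cosh − (ẋ₀/ω)·sinh
numerator   = -0.6036 − (-0.1415)·1.587379 − (-0.4128/3.4909)·1.232791 = -0.233208
denominator = 1 − 1.587379 = -0.587379
p = -0.233208 / -0.587379 = 0.3970

p = 0.3970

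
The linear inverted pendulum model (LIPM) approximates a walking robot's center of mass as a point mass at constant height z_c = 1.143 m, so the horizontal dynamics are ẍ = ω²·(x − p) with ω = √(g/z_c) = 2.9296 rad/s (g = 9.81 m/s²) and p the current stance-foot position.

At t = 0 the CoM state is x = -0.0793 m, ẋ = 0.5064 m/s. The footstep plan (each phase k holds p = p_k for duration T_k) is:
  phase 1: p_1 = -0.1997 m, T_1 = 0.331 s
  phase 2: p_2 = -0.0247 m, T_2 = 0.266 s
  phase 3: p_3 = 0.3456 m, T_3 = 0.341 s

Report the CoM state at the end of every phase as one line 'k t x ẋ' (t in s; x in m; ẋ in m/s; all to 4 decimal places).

1 0.3310 0.1770 1.1620
2 0.5970 0.5828 2.0416
3 0.9380 1.5292 3.9634

phase 1: p=-0.1997, T=0.331, ωT=0.969698, cosh=1.508172, sinh=1.128975; start (x,ẋ)=(-0.079300, 0.506400) → end (x,ẋ)=(0.177034, 1.161955)
phase 2: p=-0.0247, T=0.266, ωT=0.779274, cosh=1.319314, sinh=0.860575; start (x,ẋ)=(0.177034, 1.161955) → end (x,ẋ)=(0.582777, 2.041583)
phase 3: p=0.3456, T=0.341, ωT=0.998994, cosh=1.541899, sinh=1.173649; start (x,ẋ)=(0.582777, 2.041583) → end (x,ẋ)=(1.529197, 3.963405)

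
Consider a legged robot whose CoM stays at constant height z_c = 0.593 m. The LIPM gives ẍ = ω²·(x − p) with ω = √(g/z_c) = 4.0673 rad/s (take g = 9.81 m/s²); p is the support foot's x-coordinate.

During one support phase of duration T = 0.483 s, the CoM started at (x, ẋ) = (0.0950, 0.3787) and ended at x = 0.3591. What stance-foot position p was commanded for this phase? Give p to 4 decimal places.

p = 0.1183

ωT = 4.0673·0.483 = 1.964506; cosh(ωT) = 3.635807, sinh(ωT) = 3.495581
x(T) = p + (x₀−p)·cosh(ωT) + (ẋ₀/ω)·sinh(ωT) ⇒ p·(1 − cosh) = x(T) − x₀·cosh − (ẋ₀/ω)·sinh
numerator   = 0.3591 − (0.0950)·3.635807 − (0.3787/4.0673)·3.495581 = -0.311770
denominator = 1 − 3.635807 = -2.635807
p = -0.311770 / -2.635807 = 0.1183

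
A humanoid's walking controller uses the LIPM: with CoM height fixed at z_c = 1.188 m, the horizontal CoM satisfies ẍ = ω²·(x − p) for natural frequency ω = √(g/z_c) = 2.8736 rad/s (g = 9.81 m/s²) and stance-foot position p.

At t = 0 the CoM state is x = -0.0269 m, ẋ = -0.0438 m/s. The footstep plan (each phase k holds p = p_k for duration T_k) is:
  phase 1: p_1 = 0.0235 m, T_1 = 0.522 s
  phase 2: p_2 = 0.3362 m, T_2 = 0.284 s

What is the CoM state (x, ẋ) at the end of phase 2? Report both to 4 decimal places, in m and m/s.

x = -0.4210, ẋ = -1.7685

phase 1: p=0.0235, T=0.522, ωT=1.500019, cosh=2.352450, sinh=2.129325; start (x,ẋ)=(-0.026900, -0.043800) → end (x,ẋ)=(-0.127519, -0.411426)
phase 2: p=0.3362, T=0.284, ωT=0.816102, cosh=1.351910, sinh=0.909758; start (x,ẋ)=(-0.127519, -0.411426) → end (x,ẋ)=(-0.420960, -1.768503)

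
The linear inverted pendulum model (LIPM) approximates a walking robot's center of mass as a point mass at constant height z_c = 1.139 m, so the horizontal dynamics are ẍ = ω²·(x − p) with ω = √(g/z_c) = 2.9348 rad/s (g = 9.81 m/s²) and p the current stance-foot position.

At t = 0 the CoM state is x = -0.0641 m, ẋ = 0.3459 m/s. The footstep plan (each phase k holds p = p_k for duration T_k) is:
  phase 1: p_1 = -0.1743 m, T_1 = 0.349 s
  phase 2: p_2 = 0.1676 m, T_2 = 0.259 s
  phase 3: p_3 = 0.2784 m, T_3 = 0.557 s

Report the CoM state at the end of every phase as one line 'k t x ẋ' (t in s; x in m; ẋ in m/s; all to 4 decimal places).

phase 1: p=-0.1743, T=0.349, ωT=1.024245, cosh=1.572030, sinh=1.212963; start (x,ẋ)=(-0.064100, 0.345900) → end (x,ẋ)=(0.141899, 0.936055)
phase 2: p=0.1676, T=0.259, ωT=0.760113, cosh=1.303066, sinh=0.835452; start (x,ẋ)=(0.141899, 0.936055) → end (x,ẋ)=(0.400578, 1.156727)
phase 3: p=0.2784, T=0.557, ωT=1.634684, cosh=2.661425, sinh=2.466411; start (x,ẋ)=(0.400578, 1.156727) → end (x,ẋ)=(1.575683, 3.962918)

1 0.3490 0.1419 0.9361
2 0.6080 0.4006 1.1567
3 1.1650 1.5757 3.9629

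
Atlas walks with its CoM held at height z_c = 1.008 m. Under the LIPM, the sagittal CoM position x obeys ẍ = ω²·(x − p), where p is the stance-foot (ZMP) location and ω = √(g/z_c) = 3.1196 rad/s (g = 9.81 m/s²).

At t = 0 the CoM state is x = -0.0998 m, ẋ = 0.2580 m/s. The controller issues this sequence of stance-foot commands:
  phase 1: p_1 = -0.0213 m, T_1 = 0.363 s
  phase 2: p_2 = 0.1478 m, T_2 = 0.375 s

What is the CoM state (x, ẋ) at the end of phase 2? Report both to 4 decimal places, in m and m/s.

phase 1: p=-0.0213, T=0.363, ωT=1.132415, cosh=1.712698, sinh=1.390443; start (x,ẋ)=(-0.099800, 0.258000) → end (x,ẋ)=(-0.040753, 0.101372)
phase 2: p=0.1478, T=0.375, ωT=1.169850, cosh=1.765961, sinh=1.455548; start (x,ẋ)=(-0.040753, 0.101372) → end (x,ẋ)=(-0.137879, -0.677149)

x = -0.1379, ẋ = -0.6771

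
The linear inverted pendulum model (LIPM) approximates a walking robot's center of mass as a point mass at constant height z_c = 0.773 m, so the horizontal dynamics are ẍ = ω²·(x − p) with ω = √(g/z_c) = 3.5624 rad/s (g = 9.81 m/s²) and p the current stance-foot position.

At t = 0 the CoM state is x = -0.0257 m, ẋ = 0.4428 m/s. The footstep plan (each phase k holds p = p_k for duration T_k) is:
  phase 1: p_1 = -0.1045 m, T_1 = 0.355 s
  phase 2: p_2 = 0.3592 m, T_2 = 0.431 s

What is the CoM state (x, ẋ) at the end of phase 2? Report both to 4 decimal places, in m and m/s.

x = 0.9014, ẋ = 2.2971

phase 1: p=-0.1045, T=0.355, ωT=1.264652, cosh=1.912099, sinh=1.629761; start (x,ẋ)=(-0.025700, 0.442800) → end (x,ẋ)=(0.248750, 1.304179)
phase 2: p=0.3592, T=0.431, ωT=1.535394, cosh=2.429264, sinh=2.213893; start (x,ẋ)=(0.248750, 1.304179) → end (x,ẋ)=(0.901384, 2.297100)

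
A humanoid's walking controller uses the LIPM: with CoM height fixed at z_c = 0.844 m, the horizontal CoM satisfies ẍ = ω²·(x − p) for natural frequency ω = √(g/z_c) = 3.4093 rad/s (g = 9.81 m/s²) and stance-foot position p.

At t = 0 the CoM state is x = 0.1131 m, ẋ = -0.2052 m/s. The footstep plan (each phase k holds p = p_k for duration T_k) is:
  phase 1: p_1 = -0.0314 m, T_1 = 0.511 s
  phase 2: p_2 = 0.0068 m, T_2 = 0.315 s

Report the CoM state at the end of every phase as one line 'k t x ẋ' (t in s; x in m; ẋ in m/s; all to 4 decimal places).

1 0.5110 0.2272 0.7595
2 0.8260 0.6550 2.2126

phase 1: p=-0.0314, T=0.511, ωT=1.742152, cosh=2.942381, sinh=2.767238; start (x,ẋ)=(0.113100, -0.205200) → end (x,ẋ)=(0.227219, 0.759486)
phase 2: p=0.0068, T=0.315, ωT=1.073929, cosh=1.634261, sinh=1.292597; start (x,ẋ)=(0.227219, 0.759486) → end (x,ẋ)=(0.654972, 2.212551)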